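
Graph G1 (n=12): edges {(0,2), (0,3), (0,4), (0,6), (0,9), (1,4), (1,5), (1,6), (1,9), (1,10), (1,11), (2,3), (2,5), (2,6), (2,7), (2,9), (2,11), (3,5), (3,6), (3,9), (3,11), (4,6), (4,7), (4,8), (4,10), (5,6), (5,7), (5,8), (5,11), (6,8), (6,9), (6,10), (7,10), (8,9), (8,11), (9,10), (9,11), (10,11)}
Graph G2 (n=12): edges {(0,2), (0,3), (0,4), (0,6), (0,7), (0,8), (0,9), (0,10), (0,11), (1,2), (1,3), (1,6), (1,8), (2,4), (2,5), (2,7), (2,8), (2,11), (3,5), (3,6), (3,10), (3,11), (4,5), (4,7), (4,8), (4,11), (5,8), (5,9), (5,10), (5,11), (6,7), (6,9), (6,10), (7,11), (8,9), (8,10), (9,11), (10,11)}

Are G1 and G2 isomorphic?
Yes, isomorphic

The graphs are isomorphic.
One valid mapping φ: V(G1) → V(G2): 0→7, 1→10, 2→2, 3→4, 4→6, 5→8, 6→0, 7→1, 8→9, 9→11, 10→3, 11→5

Verify φ preserves adjacency — for each edge of G1, its image is an edge of G2:
  (0,2) → (φ(0),φ(2)) = (2,7) ∈ E(G2) ✓
  (0,3) → (φ(0),φ(3)) = (4,7) ∈ E(G2) ✓
  (0,4) → (φ(0),φ(4)) = (6,7) ∈ E(G2) ✓
  (0,6) → (φ(0),φ(6)) = (0,7) ∈ E(G2) ✓
  (0,9) → (φ(0),φ(9)) = (7,11) ∈ E(G2) ✓
  (1,4) → (φ(1),φ(4)) = (6,10) ∈ E(G2) ✓
  (1,5) → (φ(1),φ(5)) = (8,10) ∈ E(G2) ✓
  (1,6) → (φ(1),φ(6)) = (0,10) ∈ E(G2) ✓
  (1,9) → (φ(1),φ(9)) = (10,11) ∈ E(G2) ✓
  (1,10) → (φ(1),φ(10)) = (3,10) ∈ E(G2) ✓
  (1,11) → (φ(1),φ(11)) = (5,10) ∈ E(G2) ✓
  (2,3) → (φ(2),φ(3)) = (2,4) ∈ E(G2) ✓
  (2,5) → (φ(2),φ(5)) = (2,8) ∈ E(G2) ✓
  (2,6) → (φ(2),φ(6)) = (0,2) ∈ E(G2) ✓
  (2,7) → (φ(2),φ(7)) = (1,2) ∈ E(G2) ✓
  (2,9) → (φ(2),φ(9)) = (2,11) ∈ E(G2) ✓
  (2,11) → (φ(2),φ(11)) = (2,5) ∈ E(G2) ✓
  (3,5) → (φ(3),φ(5)) = (4,8) ∈ E(G2) ✓
  (3,6) → (φ(3),φ(6)) = (0,4) ∈ E(G2) ✓
  (3,9) → (φ(3),φ(9)) = (4,11) ∈ E(G2) ✓
  (3,11) → (φ(3),φ(11)) = (4,5) ∈ E(G2) ✓
  (4,6) → (φ(4),φ(6)) = (0,6) ∈ E(G2) ✓
  (4,7) → (φ(4),φ(7)) = (1,6) ∈ E(G2) ✓
  (4,8) → (φ(4),φ(8)) = (6,9) ∈ E(G2) ✓
  (4,10) → (φ(4),φ(10)) = (3,6) ∈ E(G2) ✓
  (5,6) → (φ(5),φ(6)) = (0,8) ∈ E(G2) ✓
  (5,7) → (φ(5),φ(7)) = (1,8) ∈ E(G2) ✓
  (5,8) → (φ(5),φ(8)) = (8,9) ∈ E(G2) ✓
  (5,11) → (φ(5),φ(11)) = (5,8) ∈ E(G2) ✓
  (6,8) → (φ(6),φ(8)) = (0,9) ∈ E(G2) ✓
  (6,9) → (φ(6),φ(9)) = (0,11) ∈ E(G2) ✓
  (6,10) → (φ(6),φ(10)) = (0,3) ∈ E(G2) ✓
  (7,10) → (φ(7),φ(10)) = (1,3) ∈ E(G2) ✓
  (8,9) → (φ(8),φ(9)) = (9,11) ∈ E(G2) ✓
  (8,11) → (φ(8),φ(11)) = (5,9) ∈ E(G2) ✓
  (9,10) → (φ(9),φ(10)) = (3,11) ∈ E(G2) ✓
  (9,11) → (φ(9),φ(11)) = (5,11) ∈ E(G2) ✓
  (10,11) → (φ(10),φ(11)) = (3,5) ∈ E(G2) ✓
All 38 edges of G1 map to edges of G2, and |E(G1)| = |E(G2)| = 38, so φ is a bijection on edges as well as vertices. Hence G1 ≅ G2.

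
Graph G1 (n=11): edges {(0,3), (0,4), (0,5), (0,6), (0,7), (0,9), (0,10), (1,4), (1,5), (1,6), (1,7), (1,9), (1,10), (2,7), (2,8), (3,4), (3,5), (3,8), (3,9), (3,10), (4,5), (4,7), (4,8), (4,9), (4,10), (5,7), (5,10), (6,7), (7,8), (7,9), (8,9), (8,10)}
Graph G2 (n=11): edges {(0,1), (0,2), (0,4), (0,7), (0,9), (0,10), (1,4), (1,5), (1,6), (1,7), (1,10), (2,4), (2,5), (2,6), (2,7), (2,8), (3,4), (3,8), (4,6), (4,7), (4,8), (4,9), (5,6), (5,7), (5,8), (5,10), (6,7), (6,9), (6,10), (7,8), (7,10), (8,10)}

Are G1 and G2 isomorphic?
Yes, isomorphic

The graphs are isomorphic.
One valid mapping φ: V(G1) → V(G2): 0→6, 1→0, 2→3, 3→5, 4→7, 5→1, 6→9, 7→4, 8→8, 9→2, 10→10

Verify φ preserves adjacency — for each edge of G1, its image is an edge of G2:
  (0,3) → (φ(0),φ(3)) = (5,6) ∈ E(G2) ✓
  (0,4) → (φ(0),φ(4)) = (6,7) ∈ E(G2) ✓
  (0,5) → (φ(0),φ(5)) = (1,6) ∈ E(G2) ✓
  (0,6) → (φ(0),φ(6)) = (6,9) ∈ E(G2) ✓
  (0,7) → (φ(0),φ(7)) = (4,6) ∈ E(G2) ✓
  (0,9) → (φ(0),φ(9)) = (2,6) ∈ E(G2) ✓
  (0,10) → (φ(0),φ(10)) = (6,10) ∈ E(G2) ✓
  (1,4) → (φ(1),φ(4)) = (0,7) ∈ E(G2) ✓
  (1,5) → (φ(1),φ(5)) = (0,1) ∈ E(G2) ✓
  (1,6) → (φ(1),φ(6)) = (0,9) ∈ E(G2) ✓
  (1,7) → (φ(1),φ(7)) = (0,4) ∈ E(G2) ✓
  (1,9) → (φ(1),φ(9)) = (0,2) ∈ E(G2) ✓
  (1,10) → (φ(1),φ(10)) = (0,10) ∈ E(G2) ✓
  (2,7) → (φ(2),φ(7)) = (3,4) ∈ E(G2) ✓
  (2,8) → (φ(2),φ(8)) = (3,8) ∈ E(G2) ✓
  (3,4) → (φ(3),φ(4)) = (5,7) ∈ E(G2) ✓
  (3,5) → (φ(3),φ(5)) = (1,5) ∈ E(G2) ✓
  (3,8) → (φ(3),φ(8)) = (5,8) ∈ E(G2) ✓
  (3,9) → (φ(3),φ(9)) = (2,5) ∈ E(G2) ✓
  (3,10) → (φ(3),φ(10)) = (5,10) ∈ E(G2) ✓
  (4,5) → (φ(4),φ(5)) = (1,7) ∈ E(G2) ✓
  (4,7) → (φ(4),φ(7)) = (4,7) ∈ E(G2) ✓
  (4,8) → (φ(4),φ(8)) = (7,8) ∈ E(G2) ✓
  (4,9) → (φ(4),φ(9)) = (2,7) ∈ E(G2) ✓
  (4,10) → (φ(4),φ(10)) = (7,10) ∈ E(G2) ✓
  (5,7) → (φ(5),φ(7)) = (1,4) ∈ E(G2) ✓
  (5,10) → (φ(5),φ(10)) = (1,10) ∈ E(G2) ✓
  (6,7) → (φ(6),φ(7)) = (4,9) ∈ E(G2) ✓
  (7,8) → (φ(7),φ(8)) = (4,8) ∈ E(G2) ✓
  (7,9) → (φ(7),φ(9)) = (2,4) ∈ E(G2) ✓
  (8,9) → (φ(8),φ(9)) = (2,8) ∈ E(G2) ✓
  (8,10) → (φ(8),φ(10)) = (8,10) ∈ E(G2) ✓
All 32 edges of G1 map to edges of G2, and |E(G1)| = |E(G2)| = 32, so φ is a bijection on edges as well as vertices. Hence G1 ≅ G2.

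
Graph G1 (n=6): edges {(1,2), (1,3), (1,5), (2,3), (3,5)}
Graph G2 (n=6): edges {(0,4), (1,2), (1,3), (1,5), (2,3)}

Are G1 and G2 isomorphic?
No, not isomorphic

The graphs are NOT isomorphic.

Counting triangles (3-cliques): G1 has 2, G2 has 1.
Triangle count is an isomorphism invariant, so differing triangle counts rule out isomorphism.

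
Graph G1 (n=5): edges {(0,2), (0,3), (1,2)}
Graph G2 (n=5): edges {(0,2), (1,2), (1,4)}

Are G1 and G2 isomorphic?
Yes, isomorphic

The graphs are isomorphic.
One valid mapping φ: V(G1) → V(G2): 0→2, 1→4, 2→1, 3→0, 4→3

Verify φ preserves adjacency — for each edge of G1, its image is an edge of G2:
  (0,2) → (φ(0),φ(2)) = (1,2) ∈ E(G2) ✓
  (0,3) → (φ(0),φ(3)) = (0,2) ∈ E(G2) ✓
  (1,2) → (φ(1),φ(2)) = (1,4) ∈ E(G2) ✓
All 3 edges of G1 map to edges of G2, and |E(G1)| = |E(G2)| = 3, so φ is a bijection on edges as well as vertices. Hence G1 ≅ G2.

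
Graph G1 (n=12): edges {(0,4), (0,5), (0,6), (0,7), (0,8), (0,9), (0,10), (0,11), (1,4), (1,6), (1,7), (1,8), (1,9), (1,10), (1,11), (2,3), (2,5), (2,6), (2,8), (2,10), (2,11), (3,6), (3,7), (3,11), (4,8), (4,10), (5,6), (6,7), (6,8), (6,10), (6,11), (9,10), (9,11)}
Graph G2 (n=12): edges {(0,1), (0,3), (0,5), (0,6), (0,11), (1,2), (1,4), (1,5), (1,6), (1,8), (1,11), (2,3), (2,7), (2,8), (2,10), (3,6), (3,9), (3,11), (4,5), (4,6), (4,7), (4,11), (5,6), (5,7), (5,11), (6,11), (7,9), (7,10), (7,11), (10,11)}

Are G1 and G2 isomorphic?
No, not isomorphic

The graphs are NOT isomorphic.

Degrees in G1: deg(0)=8, deg(1)=7, deg(2)=6, deg(3)=4, deg(4)=4, deg(5)=3, deg(6)=9, deg(7)=4, deg(8)=5, deg(9)=4, deg(10)=6, deg(11)=6.
Sorted degree sequence of G1: [9, 8, 7, 6, 6, 6, 5, 4, 4, 4, 4, 3].
Degrees in G2: deg(0)=5, deg(1)=7, deg(2)=5, deg(3)=5, deg(4)=5, deg(5)=6, deg(6)=6, deg(7)=6, deg(8)=2, deg(9)=2, deg(10)=3, deg(11)=8.
Sorted degree sequence of G2: [8, 7, 6, 6, 6, 5, 5, 5, 5, 3, 2, 2].
The (sorted) degree sequence is an isomorphism invariant, so since G1 and G2 have different degree sequences they cannot be isomorphic.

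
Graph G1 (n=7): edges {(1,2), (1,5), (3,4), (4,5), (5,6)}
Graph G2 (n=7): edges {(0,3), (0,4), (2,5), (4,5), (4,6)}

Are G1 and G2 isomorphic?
Yes, isomorphic

The graphs are isomorphic.
One valid mapping φ: V(G1) → V(G2): 0→1, 1→0, 2→3, 3→2, 4→5, 5→4, 6→6

Verify φ preserves adjacency — for each edge of G1, its image is an edge of G2:
  (1,2) → (φ(1),φ(2)) = (0,3) ∈ E(G2) ✓
  (1,5) → (φ(1),φ(5)) = (0,4) ∈ E(G2) ✓
  (3,4) → (φ(3),φ(4)) = (2,5) ∈ E(G2) ✓
  (4,5) → (φ(4),φ(5)) = (4,5) ∈ E(G2) ✓
  (5,6) → (φ(5),φ(6)) = (4,6) ∈ E(G2) ✓
All 5 edges of G1 map to edges of G2, and |E(G1)| = |E(G2)| = 5, so φ is a bijection on edges as well as vertices. Hence G1 ≅ G2.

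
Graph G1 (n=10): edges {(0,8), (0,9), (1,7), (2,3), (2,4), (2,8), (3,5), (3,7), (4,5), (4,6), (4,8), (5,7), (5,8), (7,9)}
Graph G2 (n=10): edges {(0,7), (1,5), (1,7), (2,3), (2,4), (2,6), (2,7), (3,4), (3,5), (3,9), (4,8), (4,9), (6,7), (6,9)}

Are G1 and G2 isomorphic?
Yes, isomorphic

The graphs are isomorphic.
One valid mapping φ: V(G1) → V(G2): 0→5, 1→0, 2→9, 3→6, 4→4, 5→2, 6→8, 7→7, 8→3, 9→1

Verify φ preserves adjacency — for each edge of G1, its image is an edge of G2:
  (0,8) → (φ(0),φ(8)) = (3,5) ∈ E(G2) ✓
  (0,9) → (φ(0),φ(9)) = (1,5) ∈ E(G2) ✓
  (1,7) → (φ(1),φ(7)) = (0,7) ∈ E(G2) ✓
  (2,3) → (φ(2),φ(3)) = (6,9) ∈ E(G2) ✓
  (2,4) → (φ(2),φ(4)) = (4,9) ∈ E(G2) ✓
  (2,8) → (φ(2),φ(8)) = (3,9) ∈ E(G2) ✓
  (3,5) → (φ(3),φ(5)) = (2,6) ∈ E(G2) ✓
  (3,7) → (φ(3),φ(7)) = (6,7) ∈ E(G2) ✓
  (4,5) → (φ(4),φ(5)) = (2,4) ∈ E(G2) ✓
  (4,6) → (φ(4),φ(6)) = (4,8) ∈ E(G2) ✓
  (4,8) → (φ(4),φ(8)) = (3,4) ∈ E(G2) ✓
  (5,7) → (φ(5),φ(7)) = (2,7) ∈ E(G2) ✓
  (5,8) → (φ(5),φ(8)) = (2,3) ∈ E(G2) ✓
  (7,9) → (φ(7),φ(9)) = (1,7) ∈ E(G2) ✓
All 14 edges of G1 map to edges of G2, and |E(G1)| = |E(G2)| = 14, so φ is a bijection on edges as well as vertices. Hence G1 ≅ G2.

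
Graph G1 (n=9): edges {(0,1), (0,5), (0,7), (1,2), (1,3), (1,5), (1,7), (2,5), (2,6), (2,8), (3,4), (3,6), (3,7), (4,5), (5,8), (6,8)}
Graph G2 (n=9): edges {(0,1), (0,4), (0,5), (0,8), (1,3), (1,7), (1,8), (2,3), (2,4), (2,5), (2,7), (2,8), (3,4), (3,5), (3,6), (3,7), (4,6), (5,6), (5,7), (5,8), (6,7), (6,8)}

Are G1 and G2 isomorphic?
No, not isomorphic

The graphs are NOT isomorphic.

Degrees in G1: deg(0)=3, deg(1)=5, deg(2)=4, deg(3)=4, deg(4)=2, deg(5)=5, deg(6)=3, deg(7)=3, deg(8)=3.
Sorted degree sequence of G1: [5, 5, 4, 4, 3, 3, 3, 3, 2].
Degrees in G2: deg(0)=4, deg(1)=4, deg(2)=5, deg(3)=6, deg(4)=4, deg(5)=6, deg(6)=5, deg(7)=5, deg(8)=5.
Sorted degree sequence of G2: [6, 6, 5, 5, 5, 5, 4, 4, 4].
The (sorted) degree sequence is an isomorphism invariant, so since G1 and G2 have different degree sequences they cannot be isomorphic.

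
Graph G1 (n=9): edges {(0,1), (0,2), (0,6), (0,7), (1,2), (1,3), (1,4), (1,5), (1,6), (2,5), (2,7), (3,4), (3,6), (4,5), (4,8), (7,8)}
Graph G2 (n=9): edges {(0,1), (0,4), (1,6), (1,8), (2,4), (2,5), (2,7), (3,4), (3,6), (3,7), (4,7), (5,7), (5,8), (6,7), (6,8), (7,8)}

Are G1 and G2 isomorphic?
Yes, isomorphic

The graphs are isomorphic.
One valid mapping φ: V(G1) → V(G2): 0→8, 1→7, 2→6, 3→2, 4→4, 5→3, 6→5, 7→1, 8→0

Verify φ preserves adjacency — for each edge of G1, its image is an edge of G2:
  (0,1) → (φ(0),φ(1)) = (7,8) ∈ E(G2) ✓
  (0,2) → (φ(0),φ(2)) = (6,8) ∈ E(G2) ✓
  (0,6) → (φ(0),φ(6)) = (5,8) ∈ E(G2) ✓
  (0,7) → (φ(0),φ(7)) = (1,8) ∈ E(G2) ✓
  (1,2) → (φ(1),φ(2)) = (6,7) ∈ E(G2) ✓
  (1,3) → (φ(1),φ(3)) = (2,7) ∈ E(G2) ✓
  (1,4) → (φ(1),φ(4)) = (4,7) ∈ E(G2) ✓
  (1,5) → (φ(1),φ(5)) = (3,7) ∈ E(G2) ✓
  (1,6) → (φ(1),φ(6)) = (5,7) ∈ E(G2) ✓
  (2,5) → (φ(2),φ(5)) = (3,6) ∈ E(G2) ✓
  (2,7) → (φ(2),φ(7)) = (1,6) ∈ E(G2) ✓
  (3,4) → (φ(3),φ(4)) = (2,4) ∈ E(G2) ✓
  (3,6) → (φ(3),φ(6)) = (2,5) ∈ E(G2) ✓
  (4,5) → (φ(4),φ(5)) = (3,4) ∈ E(G2) ✓
  (4,8) → (φ(4),φ(8)) = (0,4) ∈ E(G2) ✓
  (7,8) → (φ(7),φ(8)) = (0,1) ∈ E(G2) ✓
All 16 edges of G1 map to edges of G2, and |E(G1)| = |E(G2)| = 16, so φ is a bijection on edges as well as vertices. Hence G1 ≅ G2.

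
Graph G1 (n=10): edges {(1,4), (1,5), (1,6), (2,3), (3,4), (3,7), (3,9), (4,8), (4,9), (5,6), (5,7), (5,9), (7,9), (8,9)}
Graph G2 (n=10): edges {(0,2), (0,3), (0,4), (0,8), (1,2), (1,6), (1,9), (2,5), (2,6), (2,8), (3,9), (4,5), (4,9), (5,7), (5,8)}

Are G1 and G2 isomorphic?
No, not isomorphic

The graphs are NOT isomorphic.

Connected components of G1: 2 component(s) with vertex sets [[0], [1, 2, 3, 4, 5, 6, 7, 8, 9]], sizes [1, 9].
Connected components of G2: 1 component(s) with vertex sets [[0, 1, 2, 3, 4, 5, 6, 7, 8, 9]], sizes [10].
The number of connected components (and the multiset of component sizes) is an isomorphism invariant — an isomorphism maps each component of G1 bijectively onto a component of G2. Since G1 has 2 component(s) and G2 has 1, they cannot be isomorphic.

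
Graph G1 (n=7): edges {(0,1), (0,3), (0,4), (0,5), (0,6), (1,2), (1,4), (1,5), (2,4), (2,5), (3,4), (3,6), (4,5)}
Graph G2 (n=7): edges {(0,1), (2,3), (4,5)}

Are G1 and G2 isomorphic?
No, not isomorphic

The graphs are NOT isomorphic.

Connected components of G1: 1 component(s) with vertex sets [[0, 1, 2, 3, 4, 5, 6]], sizes [7].
Connected components of G2: 4 component(s) with vertex sets [[6], [0, 1], [2, 3], [4, 5]], sizes [1, 2, 2, 2].
The number of connected components (and the multiset of component sizes) is an isomorphism invariant — an isomorphism maps each component of G1 bijectively onto a component of G2. Since G1 has 1 component(s) and G2 has 4, they cannot be isomorphic.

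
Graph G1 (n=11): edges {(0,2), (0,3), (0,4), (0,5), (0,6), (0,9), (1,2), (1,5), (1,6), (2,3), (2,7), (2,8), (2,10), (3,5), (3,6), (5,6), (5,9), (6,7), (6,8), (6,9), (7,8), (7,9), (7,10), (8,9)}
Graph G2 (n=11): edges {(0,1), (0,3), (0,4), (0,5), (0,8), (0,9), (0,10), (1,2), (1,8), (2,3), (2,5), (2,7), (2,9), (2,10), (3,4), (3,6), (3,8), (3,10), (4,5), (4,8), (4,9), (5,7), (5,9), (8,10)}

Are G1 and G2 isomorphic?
Yes, isomorphic

The graphs are isomorphic.
One valid mapping φ: V(G1) → V(G2): 0→3, 1→1, 2→2, 3→10, 4→6, 5→8, 6→0, 7→5, 8→9, 9→4, 10→7

Verify φ preserves adjacency — for each edge of G1, its image is an edge of G2:
  (0,2) → (φ(0),φ(2)) = (2,3) ∈ E(G2) ✓
  (0,3) → (φ(0),φ(3)) = (3,10) ∈ E(G2) ✓
  (0,4) → (φ(0),φ(4)) = (3,6) ∈ E(G2) ✓
  (0,5) → (φ(0),φ(5)) = (3,8) ∈ E(G2) ✓
  (0,6) → (φ(0),φ(6)) = (0,3) ∈ E(G2) ✓
  (0,9) → (φ(0),φ(9)) = (3,4) ∈ E(G2) ✓
  (1,2) → (φ(1),φ(2)) = (1,2) ∈ E(G2) ✓
  (1,5) → (φ(1),φ(5)) = (1,8) ∈ E(G2) ✓
  (1,6) → (φ(1),φ(6)) = (0,1) ∈ E(G2) ✓
  (2,3) → (φ(2),φ(3)) = (2,10) ∈ E(G2) ✓
  (2,7) → (φ(2),φ(7)) = (2,5) ∈ E(G2) ✓
  (2,8) → (φ(2),φ(8)) = (2,9) ∈ E(G2) ✓
  (2,10) → (φ(2),φ(10)) = (2,7) ∈ E(G2) ✓
  (3,5) → (φ(3),φ(5)) = (8,10) ∈ E(G2) ✓
  (3,6) → (φ(3),φ(6)) = (0,10) ∈ E(G2) ✓
  (5,6) → (φ(5),φ(6)) = (0,8) ∈ E(G2) ✓
  (5,9) → (φ(5),φ(9)) = (4,8) ∈ E(G2) ✓
  (6,7) → (φ(6),φ(7)) = (0,5) ∈ E(G2) ✓
  (6,8) → (φ(6),φ(8)) = (0,9) ∈ E(G2) ✓
  (6,9) → (φ(6),φ(9)) = (0,4) ∈ E(G2) ✓
  (7,8) → (φ(7),φ(8)) = (5,9) ∈ E(G2) ✓
  (7,9) → (φ(7),φ(9)) = (4,5) ∈ E(G2) ✓
  (7,10) → (φ(7),φ(10)) = (5,7) ∈ E(G2) ✓
  (8,9) → (φ(8),φ(9)) = (4,9) ∈ E(G2) ✓
All 24 edges of G1 map to edges of G2, and |E(G1)| = |E(G2)| = 24, so φ is a bijection on edges as well as vertices. Hence G1 ≅ G2.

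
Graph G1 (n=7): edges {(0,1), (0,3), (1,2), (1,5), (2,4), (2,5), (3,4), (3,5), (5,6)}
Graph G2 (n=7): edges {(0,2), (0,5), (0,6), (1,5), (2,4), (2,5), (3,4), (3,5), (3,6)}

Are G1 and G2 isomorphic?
Yes, isomorphic

The graphs are isomorphic.
One valid mapping φ: V(G1) → V(G2): 0→6, 1→0, 2→2, 3→3, 4→4, 5→5, 6→1

Verify φ preserves adjacency — for each edge of G1, its image is an edge of G2:
  (0,1) → (φ(0),φ(1)) = (0,6) ∈ E(G2) ✓
  (0,3) → (φ(0),φ(3)) = (3,6) ∈ E(G2) ✓
  (1,2) → (φ(1),φ(2)) = (0,2) ∈ E(G2) ✓
  (1,5) → (φ(1),φ(5)) = (0,5) ∈ E(G2) ✓
  (2,4) → (φ(2),φ(4)) = (2,4) ∈ E(G2) ✓
  (2,5) → (φ(2),φ(5)) = (2,5) ∈ E(G2) ✓
  (3,4) → (φ(3),φ(4)) = (3,4) ∈ E(G2) ✓
  (3,5) → (φ(3),φ(5)) = (3,5) ∈ E(G2) ✓
  (5,6) → (φ(5),φ(6)) = (1,5) ∈ E(G2) ✓
All 9 edges of G1 map to edges of G2, and |E(G1)| = |E(G2)| = 9, so φ is a bijection on edges as well as vertices. Hence G1 ≅ G2.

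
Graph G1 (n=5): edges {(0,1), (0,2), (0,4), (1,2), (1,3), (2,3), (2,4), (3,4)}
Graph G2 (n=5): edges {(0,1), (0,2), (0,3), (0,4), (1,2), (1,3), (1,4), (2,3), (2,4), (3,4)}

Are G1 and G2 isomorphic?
No, not isomorphic

The graphs are NOT isomorphic.

Counting edges: G1 has 8 edge(s); G2 has 10 edge(s).
Edge count is an isomorphism invariant (a bijection on vertices induces a bijection on edges), so differing edge counts rule out isomorphism.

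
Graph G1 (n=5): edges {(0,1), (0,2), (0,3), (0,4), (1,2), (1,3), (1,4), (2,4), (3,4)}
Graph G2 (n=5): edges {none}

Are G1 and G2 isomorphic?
No, not isomorphic

The graphs are NOT isomorphic.

Connected components of G1: 1 component(s) with vertex sets [[0, 1, 2, 3, 4]], sizes [5].
Connected components of G2: 5 component(s) with vertex sets [[0], [1], [2], [3], [4]], sizes [1, 1, 1, 1, 1].
The number of connected components (and the multiset of component sizes) is an isomorphism invariant — an isomorphism maps each component of G1 bijectively onto a component of G2. Since G1 has 1 component(s) and G2 has 5, they cannot be isomorphic.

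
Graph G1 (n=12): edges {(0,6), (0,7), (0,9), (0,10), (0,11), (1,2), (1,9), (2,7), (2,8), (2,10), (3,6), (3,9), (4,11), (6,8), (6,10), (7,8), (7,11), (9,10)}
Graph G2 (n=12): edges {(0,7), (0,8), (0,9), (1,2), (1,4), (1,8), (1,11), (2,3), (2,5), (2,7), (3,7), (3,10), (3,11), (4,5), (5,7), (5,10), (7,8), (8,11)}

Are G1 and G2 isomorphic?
Yes, isomorphic

The graphs are isomorphic.
One valid mapping φ: V(G1) → V(G2): 0→7, 1→4, 2→1, 3→10, 4→9, 5→6, 6→3, 7→8, 8→11, 9→5, 10→2, 11→0

Verify φ preserves adjacency — for each edge of G1, its image is an edge of G2:
  (0,6) → (φ(0),φ(6)) = (3,7) ∈ E(G2) ✓
  (0,7) → (φ(0),φ(7)) = (7,8) ∈ E(G2) ✓
  (0,9) → (φ(0),φ(9)) = (5,7) ∈ E(G2) ✓
  (0,10) → (φ(0),φ(10)) = (2,7) ∈ E(G2) ✓
  (0,11) → (φ(0),φ(11)) = (0,7) ∈ E(G2) ✓
  (1,2) → (φ(1),φ(2)) = (1,4) ∈ E(G2) ✓
  (1,9) → (φ(1),φ(9)) = (4,5) ∈ E(G2) ✓
  (2,7) → (φ(2),φ(7)) = (1,8) ∈ E(G2) ✓
  (2,8) → (φ(2),φ(8)) = (1,11) ∈ E(G2) ✓
  (2,10) → (φ(2),φ(10)) = (1,2) ∈ E(G2) ✓
  (3,6) → (φ(3),φ(6)) = (3,10) ∈ E(G2) ✓
  (3,9) → (φ(3),φ(9)) = (5,10) ∈ E(G2) ✓
  (4,11) → (φ(4),φ(11)) = (0,9) ∈ E(G2) ✓
  (6,8) → (φ(6),φ(8)) = (3,11) ∈ E(G2) ✓
  (6,10) → (φ(6),φ(10)) = (2,3) ∈ E(G2) ✓
  (7,8) → (φ(7),φ(8)) = (8,11) ∈ E(G2) ✓
  (7,11) → (φ(7),φ(11)) = (0,8) ∈ E(G2) ✓
  (9,10) → (φ(9),φ(10)) = (2,5) ∈ E(G2) ✓
All 18 edges of G1 map to edges of G2, and |E(G1)| = |E(G2)| = 18, so φ is a bijection on edges as well as vertices. Hence G1 ≅ G2.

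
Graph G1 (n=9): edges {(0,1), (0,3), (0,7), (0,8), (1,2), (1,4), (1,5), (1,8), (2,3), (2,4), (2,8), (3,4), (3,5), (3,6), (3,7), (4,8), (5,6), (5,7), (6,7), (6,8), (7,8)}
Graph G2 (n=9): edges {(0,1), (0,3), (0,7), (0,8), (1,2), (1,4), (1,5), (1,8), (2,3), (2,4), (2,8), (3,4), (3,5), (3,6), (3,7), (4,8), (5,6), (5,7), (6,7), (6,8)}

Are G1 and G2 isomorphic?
No, not isomorphic

The graphs are NOT isomorphic.

Counting edges: G1 has 21 edge(s); G2 has 20 edge(s).
Edge count is an isomorphism invariant (a bijection on vertices induces a bijection on edges), so differing edge counts rule out isomorphism.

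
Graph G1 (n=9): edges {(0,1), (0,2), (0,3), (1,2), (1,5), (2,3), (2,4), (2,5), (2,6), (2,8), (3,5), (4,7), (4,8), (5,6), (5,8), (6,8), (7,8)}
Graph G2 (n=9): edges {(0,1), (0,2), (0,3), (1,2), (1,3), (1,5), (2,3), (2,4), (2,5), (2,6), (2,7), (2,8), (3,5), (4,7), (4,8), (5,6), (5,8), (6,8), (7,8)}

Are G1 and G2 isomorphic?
No, not isomorphic

The graphs are NOT isomorphic.

Counting edges: G1 has 17 edge(s); G2 has 19 edge(s).
Edge count is an isomorphism invariant (a bijection on vertices induces a bijection on edges), so differing edge counts rule out isomorphism.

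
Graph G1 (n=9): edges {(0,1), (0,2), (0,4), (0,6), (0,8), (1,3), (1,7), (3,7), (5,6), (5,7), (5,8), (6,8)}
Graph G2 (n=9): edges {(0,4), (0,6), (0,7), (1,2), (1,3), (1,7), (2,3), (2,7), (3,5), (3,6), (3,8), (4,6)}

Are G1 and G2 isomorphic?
Yes, isomorphic

The graphs are isomorphic.
One valid mapping φ: V(G1) → V(G2): 0→3, 1→6, 2→5, 3→4, 4→8, 5→7, 6→2, 7→0, 8→1

Verify φ preserves adjacency — for each edge of G1, its image is an edge of G2:
  (0,1) → (φ(0),φ(1)) = (3,6) ∈ E(G2) ✓
  (0,2) → (φ(0),φ(2)) = (3,5) ∈ E(G2) ✓
  (0,4) → (φ(0),φ(4)) = (3,8) ∈ E(G2) ✓
  (0,6) → (φ(0),φ(6)) = (2,3) ∈ E(G2) ✓
  (0,8) → (φ(0),φ(8)) = (1,3) ∈ E(G2) ✓
  (1,3) → (φ(1),φ(3)) = (4,6) ∈ E(G2) ✓
  (1,7) → (φ(1),φ(7)) = (0,6) ∈ E(G2) ✓
  (3,7) → (φ(3),φ(7)) = (0,4) ∈ E(G2) ✓
  (5,6) → (φ(5),φ(6)) = (2,7) ∈ E(G2) ✓
  (5,7) → (φ(5),φ(7)) = (0,7) ∈ E(G2) ✓
  (5,8) → (φ(5),φ(8)) = (1,7) ∈ E(G2) ✓
  (6,8) → (φ(6),φ(8)) = (1,2) ∈ E(G2) ✓
All 12 edges of G1 map to edges of G2, and |E(G1)| = |E(G2)| = 12, so φ is a bijection on edges as well as vertices. Hence G1 ≅ G2.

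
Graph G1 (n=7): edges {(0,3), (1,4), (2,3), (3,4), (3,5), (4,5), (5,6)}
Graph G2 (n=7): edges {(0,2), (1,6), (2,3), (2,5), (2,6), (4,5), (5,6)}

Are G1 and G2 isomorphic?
Yes, isomorphic

The graphs are isomorphic.
One valid mapping φ: V(G1) → V(G2): 0→3, 1→1, 2→0, 3→2, 4→6, 5→5, 6→4

Verify φ preserves adjacency — for each edge of G1, its image is an edge of G2:
  (0,3) → (φ(0),φ(3)) = (2,3) ∈ E(G2) ✓
  (1,4) → (φ(1),φ(4)) = (1,6) ∈ E(G2) ✓
  (2,3) → (φ(2),φ(3)) = (0,2) ∈ E(G2) ✓
  (3,4) → (φ(3),φ(4)) = (2,6) ∈ E(G2) ✓
  (3,5) → (φ(3),φ(5)) = (2,5) ∈ E(G2) ✓
  (4,5) → (φ(4),φ(5)) = (5,6) ∈ E(G2) ✓
  (5,6) → (φ(5),φ(6)) = (4,5) ∈ E(G2) ✓
All 7 edges of G1 map to edges of G2, and |E(G1)| = |E(G2)| = 7, so φ is a bijection on edges as well as vertices. Hence G1 ≅ G2.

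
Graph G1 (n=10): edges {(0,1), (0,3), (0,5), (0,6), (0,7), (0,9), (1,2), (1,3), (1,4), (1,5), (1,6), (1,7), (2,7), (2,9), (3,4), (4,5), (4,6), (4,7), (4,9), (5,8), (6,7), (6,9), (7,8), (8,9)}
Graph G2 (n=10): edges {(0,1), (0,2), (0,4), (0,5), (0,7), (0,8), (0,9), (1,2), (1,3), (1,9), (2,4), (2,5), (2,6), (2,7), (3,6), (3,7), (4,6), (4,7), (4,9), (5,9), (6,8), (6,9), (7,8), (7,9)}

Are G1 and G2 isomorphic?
Yes, isomorphic

The graphs are isomorphic.
One valid mapping φ: V(G1) → V(G2): 0→2, 1→0, 2→8, 3→5, 4→9, 5→1, 6→4, 7→7, 8→3, 9→6

Verify φ preserves adjacency — for each edge of G1, its image is an edge of G2:
  (0,1) → (φ(0),φ(1)) = (0,2) ∈ E(G2) ✓
  (0,3) → (φ(0),φ(3)) = (2,5) ∈ E(G2) ✓
  (0,5) → (φ(0),φ(5)) = (1,2) ∈ E(G2) ✓
  (0,6) → (φ(0),φ(6)) = (2,4) ∈ E(G2) ✓
  (0,7) → (φ(0),φ(7)) = (2,7) ∈ E(G2) ✓
  (0,9) → (φ(0),φ(9)) = (2,6) ∈ E(G2) ✓
  (1,2) → (φ(1),φ(2)) = (0,8) ∈ E(G2) ✓
  (1,3) → (φ(1),φ(3)) = (0,5) ∈ E(G2) ✓
  (1,4) → (φ(1),φ(4)) = (0,9) ∈ E(G2) ✓
  (1,5) → (φ(1),φ(5)) = (0,1) ∈ E(G2) ✓
  (1,6) → (φ(1),φ(6)) = (0,4) ∈ E(G2) ✓
  (1,7) → (φ(1),φ(7)) = (0,7) ∈ E(G2) ✓
  (2,7) → (φ(2),φ(7)) = (7,8) ∈ E(G2) ✓
  (2,9) → (φ(2),φ(9)) = (6,8) ∈ E(G2) ✓
  (3,4) → (φ(3),φ(4)) = (5,9) ∈ E(G2) ✓
  (4,5) → (φ(4),φ(5)) = (1,9) ∈ E(G2) ✓
  (4,6) → (φ(4),φ(6)) = (4,9) ∈ E(G2) ✓
  (4,7) → (φ(4),φ(7)) = (7,9) ∈ E(G2) ✓
  (4,9) → (φ(4),φ(9)) = (6,9) ∈ E(G2) ✓
  (5,8) → (φ(5),φ(8)) = (1,3) ∈ E(G2) ✓
  (6,7) → (φ(6),φ(7)) = (4,7) ∈ E(G2) ✓
  (6,9) → (φ(6),φ(9)) = (4,6) ∈ E(G2) ✓
  (7,8) → (φ(7),φ(8)) = (3,7) ∈ E(G2) ✓
  (8,9) → (φ(8),φ(9)) = (3,6) ∈ E(G2) ✓
All 24 edges of G1 map to edges of G2, and |E(G1)| = |E(G2)| = 24, so φ is a bijection on edges as well as vertices. Hence G1 ≅ G2.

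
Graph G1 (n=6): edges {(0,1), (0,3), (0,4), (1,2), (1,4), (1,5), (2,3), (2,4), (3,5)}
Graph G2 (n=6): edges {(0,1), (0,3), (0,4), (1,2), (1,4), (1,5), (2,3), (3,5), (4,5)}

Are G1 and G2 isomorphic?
Yes, isomorphic

The graphs are isomorphic.
One valid mapping φ: V(G1) → V(G2): 0→5, 1→1, 2→0, 3→3, 4→4, 5→2

Verify φ preserves adjacency — for each edge of G1, its image is an edge of G2:
  (0,1) → (φ(0),φ(1)) = (1,5) ∈ E(G2) ✓
  (0,3) → (φ(0),φ(3)) = (3,5) ∈ E(G2) ✓
  (0,4) → (φ(0),φ(4)) = (4,5) ∈ E(G2) ✓
  (1,2) → (φ(1),φ(2)) = (0,1) ∈ E(G2) ✓
  (1,4) → (φ(1),φ(4)) = (1,4) ∈ E(G2) ✓
  (1,5) → (φ(1),φ(5)) = (1,2) ∈ E(G2) ✓
  (2,3) → (φ(2),φ(3)) = (0,3) ∈ E(G2) ✓
  (2,4) → (φ(2),φ(4)) = (0,4) ∈ E(G2) ✓
  (3,5) → (φ(3),φ(5)) = (2,3) ∈ E(G2) ✓
All 9 edges of G1 map to edges of G2, and |E(G1)| = |E(G2)| = 9, so φ is a bijection on edges as well as vertices. Hence G1 ≅ G2.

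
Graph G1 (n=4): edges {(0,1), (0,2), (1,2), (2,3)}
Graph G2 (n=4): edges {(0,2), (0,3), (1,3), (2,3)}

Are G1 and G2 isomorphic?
Yes, isomorphic

The graphs are isomorphic.
One valid mapping φ: V(G1) → V(G2): 0→2, 1→0, 2→3, 3→1

Verify φ preserves adjacency — for each edge of G1, its image is an edge of G2:
  (0,1) → (φ(0),φ(1)) = (0,2) ∈ E(G2) ✓
  (0,2) → (φ(0),φ(2)) = (2,3) ∈ E(G2) ✓
  (1,2) → (φ(1),φ(2)) = (0,3) ∈ E(G2) ✓
  (2,3) → (φ(2),φ(3)) = (1,3) ∈ E(G2) ✓
All 4 edges of G1 map to edges of G2, and |E(G1)| = |E(G2)| = 4, so φ is a bijection on edges as well as vertices. Hence G1 ≅ G2.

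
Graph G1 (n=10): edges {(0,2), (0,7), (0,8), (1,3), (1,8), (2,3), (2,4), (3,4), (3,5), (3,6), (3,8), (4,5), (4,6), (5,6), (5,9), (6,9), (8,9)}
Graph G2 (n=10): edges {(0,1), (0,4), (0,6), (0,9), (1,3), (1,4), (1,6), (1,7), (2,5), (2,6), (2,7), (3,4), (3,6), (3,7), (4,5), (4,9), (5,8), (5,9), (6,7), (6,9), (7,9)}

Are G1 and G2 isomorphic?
No, not isomorphic

The graphs are NOT isomorphic.

Degrees in G1: deg(0)=3, deg(1)=2, deg(2)=3, deg(3)=6, deg(4)=4, deg(5)=4, deg(6)=4, deg(7)=1, deg(8)=4, deg(9)=3.
Sorted degree sequence of G1: [6, 4, 4, 4, 4, 3, 3, 3, 2, 1].
Degrees in G2: deg(0)=4, deg(1)=5, deg(2)=3, deg(3)=4, deg(4)=5, deg(5)=4, deg(6)=6, deg(7)=5, deg(8)=1, deg(9)=5.
Sorted degree sequence of G2: [6, 5, 5, 5, 5, 4, 4, 4, 3, 1].
The (sorted) degree sequence is an isomorphism invariant, so since G1 and G2 have different degree sequences they cannot be isomorphic.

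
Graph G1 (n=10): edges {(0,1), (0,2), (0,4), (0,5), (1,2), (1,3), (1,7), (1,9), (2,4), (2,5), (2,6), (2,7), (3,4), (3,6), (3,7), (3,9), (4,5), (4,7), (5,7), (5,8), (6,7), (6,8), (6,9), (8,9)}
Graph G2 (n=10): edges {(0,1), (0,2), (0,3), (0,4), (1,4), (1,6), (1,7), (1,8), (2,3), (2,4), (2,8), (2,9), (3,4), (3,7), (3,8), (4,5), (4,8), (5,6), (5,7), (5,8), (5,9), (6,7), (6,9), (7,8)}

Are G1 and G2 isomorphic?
Yes, isomorphic

The graphs are isomorphic.
One valid mapping φ: V(G1) → V(G2): 0→0, 1→1, 2→4, 3→7, 4→3, 5→2, 6→5, 7→8, 8→9, 9→6

Verify φ preserves adjacency — for each edge of G1, its image is an edge of G2:
  (0,1) → (φ(0),φ(1)) = (0,1) ∈ E(G2) ✓
  (0,2) → (φ(0),φ(2)) = (0,4) ∈ E(G2) ✓
  (0,4) → (φ(0),φ(4)) = (0,3) ∈ E(G2) ✓
  (0,5) → (φ(0),φ(5)) = (0,2) ∈ E(G2) ✓
  (1,2) → (φ(1),φ(2)) = (1,4) ∈ E(G2) ✓
  (1,3) → (φ(1),φ(3)) = (1,7) ∈ E(G2) ✓
  (1,7) → (φ(1),φ(7)) = (1,8) ∈ E(G2) ✓
  (1,9) → (φ(1),φ(9)) = (1,6) ∈ E(G2) ✓
  (2,4) → (φ(2),φ(4)) = (3,4) ∈ E(G2) ✓
  (2,5) → (φ(2),φ(5)) = (2,4) ∈ E(G2) ✓
  (2,6) → (φ(2),φ(6)) = (4,5) ∈ E(G2) ✓
  (2,7) → (φ(2),φ(7)) = (4,8) ∈ E(G2) ✓
  (3,4) → (φ(3),φ(4)) = (3,7) ∈ E(G2) ✓
  (3,6) → (φ(3),φ(6)) = (5,7) ∈ E(G2) ✓
  (3,7) → (φ(3),φ(7)) = (7,8) ∈ E(G2) ✓
  (3,9) → (φ(3),φ(9)) = (6,7) ∈ E(G2) ✓
  (4,5) → (φ(4),φ(5)) = (2,3) ∈ E(G2) ✓
  (4,7) → (φ(4),φ(7)) = (3,8) ∈ E(G2) ✓
  (5,7) → (φ(5),φ(7)) = (2,8) ∈ E(G2) ✓
  (5,8) → (φ(5),φ(8)) = (2,9) ∈ E(G2) ✓
  (6,7) → (φ(6),φ(7)) = (5,8) ∈ E(G2) ✓
  (6,8) → (φ(6),φ(8)) = (5,9) ∈ E(G2) ✓
  (6,9) → (φ(6),φ(9)) = (5,6) ∈ E(G2) ✓
  (8,9) → (φ(8),φ(9)) = (6,9) ∈ E(G2) ✓
All 24 edges of G1 map to edges of G2, and |E(G1)| = |E(G2)| = 24, so φ is a bijection on edges as well as vertices. Hence G1 ≅ G2.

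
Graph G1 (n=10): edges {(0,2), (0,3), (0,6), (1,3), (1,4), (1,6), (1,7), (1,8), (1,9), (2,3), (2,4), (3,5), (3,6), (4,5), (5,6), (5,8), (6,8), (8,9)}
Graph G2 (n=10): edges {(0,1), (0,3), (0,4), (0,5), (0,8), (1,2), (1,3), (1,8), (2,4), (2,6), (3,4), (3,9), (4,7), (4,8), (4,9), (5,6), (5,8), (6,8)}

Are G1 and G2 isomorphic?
Yes, isomorphic

The graphs are isomorphic.
One valid mapping φ: V(G1) → V(G2): 0→5, 1→4, 2→6, 3→8, 4→2, 5→1, 6→0, 7→7, 8→3, 9→9

Verify φ preserves adjacency — for each edge of G1, its image is an edge of G2:
  (0,2) → (φ(0),φ(2)) = (5,6) ∈ E(G2) ✓
  (0,3) → (φ(0),φ(3)) = (5,8) ∈ E(G2) ✓
  (0,6) → (φ(0),φ(6)) = (0,5) ∈ E(G2) ✓
  (1,3) → (φ(1),φ(3)) = (4,8) ∈ E(G2) ✓
  (1,4) → (φ(1),φ(4)) = (2,4) ∈ E(G2) ✓
  (1,6) → (φ(1),φ(6)) = (0,4) ∈ E(G2) ✓
  (1,7) → (φ(1),φ(7)) = (4,7) ∈ E(G2) ✓
  (1,8) → (φ(1),φ(8)) = (3,4) ∈ E(G2) ✓
  (1,9) → (φ(1),φ(9)) = (4,9) ∈ E(G2) ✓
  (2,3) → (φ(2),φ(3)) = (6,8) ∈ E(G2) ✓
  (2,4) → (φ(2),φ(4)) = (2,6) ∈ E(G2) ✓
  (3,5) → (φ(3),φ(5)) = (1,8) ∈ E(G2) ✓
  (3,6) → (φ(3),φ(6)) = (0,8) ∈ E(G2) ✓
  (4,5) → (φ(4),φ(5)) = (1,2) ∈ E(G2) ✓
  (5,6) → (φ(5),φ(6)) = (0,1) ∈ E(G2) ✓
  (5,8) → (φ(5),φ(8)) = (1,3) ∈ E(G2) ✓
  (6,8) → (φ(6),φ(8)) = (0,3) ∈ E(G2) ✓
  (8,9) → (φ(8),φ(9)) = (3,9) ∈ E(G2) ✓
All 18 edges of G1 map to edges of G2, and |E(G1)| = |E(G2)| = 18, so φ is a bijection on edges as well as vertices. Hence G1 ≅ G2.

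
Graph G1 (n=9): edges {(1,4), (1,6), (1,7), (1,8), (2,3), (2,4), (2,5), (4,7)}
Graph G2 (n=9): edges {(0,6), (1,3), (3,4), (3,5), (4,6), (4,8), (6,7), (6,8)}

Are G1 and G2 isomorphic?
Yes, isomorphic

The graphs are isomorphic.
One valid mapping φ: V(G1) → V(G2): 0→2, 1→6, 2→3, 3→5, 4→4, 5→1, 6→7, 7→8, 8→0

Verify φ preserves adjacency — for each edge of G1, its image is an edge of G2:
  (1,4) → (φ(1),φ(4)) = (4,6) ∈ E(G2) ✓
  (1,6) → (φ(1),φ(6)) = (6,7) ∈ E(G2) ✓
  (1,7) → (φ(1),φ(7)) = (6,8) ∈ E(G2) ✓
  (1,8) → (φ(1),φ(8)) = (0,6) ∈ E(G2) ✓
  (2,3) → (φ(2),φ(3)) = (3,5) ∈ E(G2) ✓
  (2,4) → (φ(2),φ(4)) = (3,4) ∈ E(G2) ✓
  (2,5) → (φ(2),φ(5)) = (1,3) ∈ E(G2) ✓
  (4,7) → (φ(4),φ(7)) = (4,8) ∈ E(G2) ✓
All 8 edges of G1 map to edges of G2, and |E(G1)| = |E(G2)| = 8, so φ is a bijection on edges as well as vertices. Hence G1 ≅ G2.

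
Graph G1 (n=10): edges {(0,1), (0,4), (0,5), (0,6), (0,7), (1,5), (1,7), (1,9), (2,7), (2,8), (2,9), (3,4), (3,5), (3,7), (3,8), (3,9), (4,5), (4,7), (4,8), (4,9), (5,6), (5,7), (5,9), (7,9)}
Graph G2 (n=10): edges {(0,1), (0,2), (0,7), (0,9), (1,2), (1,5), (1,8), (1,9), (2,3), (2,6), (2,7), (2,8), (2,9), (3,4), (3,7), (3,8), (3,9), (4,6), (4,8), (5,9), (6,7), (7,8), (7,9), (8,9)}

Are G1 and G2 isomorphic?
Yes, isomorphic

The graphs are isomorphic.
One valid mapping φ: V(G1) → V(G2): 0→1, 1→0, 2→6, 3→3, 4→8, 5→9, 6→5, 7→2, 8→4, 9→7

Verify φ preserves adjacency — for each edge of G1, its image is an edge of G2:
  (0,1) → (φ(0),φ(1)) = (0,1) ∈ E(G2) ✓
  (0,4) → (φ(0),φ(4)) = (1,8) ∈ E(G2) ✓
  (0,5) → (φ(0),φ(5)) = (1,9) ∈ E(G2) ✓
  (0,6) → (φ(0),φ(6)) = (1,5) ∈ E(G2) ✓
  (0,7) → (φ(0),φ(7)) = (1,2) ∈ E(G2) ✓
  (1,5) → (φ(1),φ(5)) = (0,9) ∈ E(G2) ✓
  (1,7) → (φ(1),φ(7)) = (0,2) ∈ E(G2) ✓
  (1,9) → (φ(1),φ(9)) = (0,7) ∈ E(G2) ✓
  (2,7) → (φ(2),φ(7)) = (2,6) ∈ E(G2) ✓
  (2,8) → (φ(2),φ(8)) = (4,6) ∈ E(G2) ✓
  (2,9) → (φ(2),φ(9)) = (6,7) ∈ E(G2) ✓
  (3,4) → (φ(3),φ(4)) = (3,8) ∈ E(G2) ✓
  (3,5) → (φ(3),φ(5)) = (3,9) ∈ E(G2) ✓
  (3,7) → (φ(3),φ(7)) = (2,3) ∈ E(G2) ✓
  (3,8) → (φ(3),φ(8)) = (3,4) ∈ E(G2) ✓
  (3,9) → (φ(3),φ(9)) = (3,7) ∈ E(G2) ✓
  (4,5) → (φ(4),φ(5)) = (8,9) ∈ E(G2) ✓
  (4,7) → (φ(4),φ(7)) = (2,8) ∈ E(G2) ✓
  (4,8) → (φ(4),φ(8)) = (4,8) ∈ E(G2) ✓
  (4,9) → (φ(4),φ(9)) = (7,8) ∈ E(G2) ✓
  (5,6) → (φ(5),φ(6)) = (5,9) ∈ E(G2) ✓
  (5,7) → (φ(5),φ(7)) = (2,9) ∈ E(G2) ✓
  (5,9) → (φ(5),φ(9)) = (7,9) ∈ E(G2) ✓
  (7,9) → (φ(7),φ(9)) = (2,7) ∈ E(G2) ✓
All 24 edges of G1 map to edges of G2, and |E(G1)| = |E(G2)| = 24, so φ is a bijection on edges as well as vertices. Hence G1 ≅ G2.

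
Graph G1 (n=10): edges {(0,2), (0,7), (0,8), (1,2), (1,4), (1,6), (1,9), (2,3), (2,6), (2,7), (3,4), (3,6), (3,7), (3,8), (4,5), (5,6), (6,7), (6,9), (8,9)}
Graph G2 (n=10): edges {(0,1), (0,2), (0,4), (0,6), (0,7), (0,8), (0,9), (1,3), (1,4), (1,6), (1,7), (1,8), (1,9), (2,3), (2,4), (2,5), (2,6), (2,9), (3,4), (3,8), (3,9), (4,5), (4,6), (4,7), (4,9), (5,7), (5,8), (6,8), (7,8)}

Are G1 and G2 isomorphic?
No, not isomorphic

The graphs are NOT isomorphic.

Counting triangles (3-cliques): G1 has 7, G2 has 29.
Triangle count is an isomorphism invariant, so differing triangle counts rule out isomorphism.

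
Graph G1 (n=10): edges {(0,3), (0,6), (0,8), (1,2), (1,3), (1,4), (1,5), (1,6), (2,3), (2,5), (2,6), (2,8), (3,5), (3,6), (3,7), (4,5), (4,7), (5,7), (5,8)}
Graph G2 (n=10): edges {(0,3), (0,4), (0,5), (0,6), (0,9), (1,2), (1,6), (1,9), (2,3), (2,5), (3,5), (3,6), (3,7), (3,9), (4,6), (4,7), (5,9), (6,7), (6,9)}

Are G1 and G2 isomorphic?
Yes, isomorphic

The graphs are isomorphic.
One valid mapping φ: V(G1) → V(G2): 0→2, 1→0, 2→9, 3→3, 4→4, 5→6, 6→5, 7→7, 8→1, 9→8

Verify φ preserves adjacency — for each edge of G1, its image is an edge of G2:
  (0,3) → (φ(0),φ(3)) = (2,3) ∈ E(G2) ✓
  (0,6) → (φ(0),φ(6)) = (2,5) ∈ E(G2) ✓
  (0,8) → (φ(0),φ(8)) = (1,2) ∈ E(G2) ✓
  (1,2) → (φ(1),φ(2)) = (0,9) ∈ E(G2) ✓
  (1,3) → (φ(1),φ(3)) = (0,3) ∈ E(G2) ✓
  (1,4) → (φ(1),φ(4)) = (0,4) ∈ E(G2) ✓
  (1,5) → (φ(1),φ(5)) = (0,6) ∈ E(G2) ✓
  (1,6) → (φ(1),φ(6)) = (0,5) ∈ E(G2) ✓
  (2,3) → (φ(2),φ(3)) = (3,9) ∈ E(G2) ✓
  (2,5) → (φ(2),φ(5)) = (6,9) ∈ E(G2) ✓
  (2,6) → (φ(2),φ(6)) = (5,9) ∈ E(G2) ✓
  (2,8) → (φ(2),φ(8)) = (1,9) ∈ E(G2) ✓
  (3,5) → (φ(3),φ(5)) = (3,6) ∈ E(G2) ✓
  (3,6) → (φ(3),φ(6)) = (3,5) ∈ E(G2) ✓
  (3,7) → (φ(3),φ(7)) = (3,7) ∈ E(G2) ✓
  (4,5) → (φ(4),φ(5)) = (4,6) ∈ E(G2) ✓
  (4,7) → (φ(4),φ(7)) = (4,7) ∈ E(G2) ✓
  (5,7) → (φ(5),φ(7)) = (6,7) ∈ E(G2) ✓
  (5,8) → (φ(5),φ(8)) = (1,6) ∈ E(G2) ✓
All 19 edges of G1 map to edges of G2, and |E(G1)| = |E(G2)| = 19, so φ is a bijection on edges as well as vertices. Hence G1 ≅ G2.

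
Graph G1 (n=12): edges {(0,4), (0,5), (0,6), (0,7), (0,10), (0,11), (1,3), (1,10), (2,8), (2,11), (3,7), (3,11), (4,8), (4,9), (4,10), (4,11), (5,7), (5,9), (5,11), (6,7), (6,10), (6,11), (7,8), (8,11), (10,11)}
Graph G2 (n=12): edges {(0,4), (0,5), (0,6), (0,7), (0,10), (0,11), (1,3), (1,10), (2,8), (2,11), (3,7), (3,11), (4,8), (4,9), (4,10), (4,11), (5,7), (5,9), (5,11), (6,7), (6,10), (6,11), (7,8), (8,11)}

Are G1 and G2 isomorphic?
No, not isomorphic

The graphs are NOT isomorphic.

Counting edges: G1 has 25 edge(s); G2 has 24 edge(s).
Edge count is an isomorphism invariant (a bijection on vertices induces a bijection on edges), so differing edge counts rule out isomorphism.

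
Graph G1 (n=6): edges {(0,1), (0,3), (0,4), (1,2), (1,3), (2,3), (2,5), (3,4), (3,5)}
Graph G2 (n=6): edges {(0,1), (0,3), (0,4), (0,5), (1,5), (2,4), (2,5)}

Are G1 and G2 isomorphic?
No, not isomorphic

The graphs are NOT isomorphic.

Degrees in G1: deg(0)=3, deg(1)=3, deg(2)=3, deg(3)=5, deg(4)=2, deg(5)=2.
Sorted degree sequence of G1: [5, 3, 3, 3, 2, 2].
Degrees in G2: deg(0)=4, deg(1)=2, deg(2)=2, deg(3)=1, deg(4)=2, deg(5)=3.
Sorted degree sequence of G2: [4, 3, 2, 2, 2, 1].
The (sorted) degree sequence is an isomorphism invariant, so since G1 and G2 have different degree sequences they cannot be isomorphic.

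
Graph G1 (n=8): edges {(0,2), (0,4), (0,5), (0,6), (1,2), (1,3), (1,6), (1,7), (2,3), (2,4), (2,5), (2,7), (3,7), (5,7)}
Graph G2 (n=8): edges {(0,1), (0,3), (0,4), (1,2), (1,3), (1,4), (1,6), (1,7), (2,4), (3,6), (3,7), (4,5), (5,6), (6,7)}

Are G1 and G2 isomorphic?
Yes, isomorphic

The graphs are isomorphic.
One valid mapping φ: V(G1) → V(G2): 0→4, 1→6, 2→1, 3→7, 4→2, 5→0, 6→5, 7→3

Verify φ preserves adjacency — for each edge of G1, its image is an edge of G2:
  (0,2) → (φ(0),φ(2)) = (1,4) ∈ E(G2) ✓
  (0,4) → (φ(0),φ(4)) = (2,4) ∈ E(G2) ✓
  (0,5) → (φ(0),φ(5)) = (0,4) ∈ E(G2) ✓
  (0,6) → (φ(0),φ(6)) = (4,5) ∈ E(G2) ✓
  (1,2) → (φ(1),φ(2)) = (1,6) ∈ E(G2) ✓
  (1,3) → (φ(1),φ(3)) = (6,7) ∈ E(G2) ✓
  (1,6) → (φ(1),φ(6)) = (5,6) ∈ E(G2) ✓
  (1,7) → (φ(1),φ(7)) = (3,6) ∈ E(G2) ✓
  (2,3) → (φ(2),φ(3)) = (1,7) ∈ E(G2) ✓
  (2,4) → (φ(2),φ(4)) = (1,2) ∈ E(G2) ✓
  (2,5) → (φ(2),φ(5)) = (0,1) ∈ E(G2) ✓
  (2,7) → (φ(2),φ(7)) = (1,3) ∈ E(G2) ✓
  (3,7) → (φ(3),φ(7)) = (3,7) ∈ E(G2) ✓
  (5,7) → (φ(5),φ(7)) = (0,3) ∈ E(G2) ✓
All 14 edges of G1 map to edges of G2, and |E(G1)| = |E(G2)| = 14, so φ is a bijection on edges as well as vertices. Hence G1 ≅ G2.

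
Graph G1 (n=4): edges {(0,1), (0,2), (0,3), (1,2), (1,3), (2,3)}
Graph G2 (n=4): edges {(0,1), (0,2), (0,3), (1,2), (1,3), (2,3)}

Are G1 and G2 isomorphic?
Yes, isomorphic

The graphs are isomorphic.
One valid mapping φ: V(G1) → V(G2): 0→0, 1→3, 2→2, 3→1

Verify φ preserves adjacency — for each edge of G1, its image is an edge of G2:
  (0,1) → (φ(0),φ(1)) = (0,3) ∈ E(G2) ✓
  (0,2) → (φ(0),φ(2)) = (0,2) ∈ E(G2) ✓
  (0,3) → (φ(0),φ(3)) = (0,1) ∈ E(G2) ✓
  (1,2) → (φ(1),φ(2)) = (2,3) ∈ E(G2) ✓
  (1,3) → (φ(1),φ(3)) = (1,3) ∈ E(G2) ✓
  (2,3) → (φ(2),φ(3)) = (1,2) ∈ E(G2) ✓
All 6 edges of G1 map to edges of G2, and |E(G1)| = |E(G2)| = 6, so φ is a bijection on edges as well as vertices. Hence G1 ≅ G2.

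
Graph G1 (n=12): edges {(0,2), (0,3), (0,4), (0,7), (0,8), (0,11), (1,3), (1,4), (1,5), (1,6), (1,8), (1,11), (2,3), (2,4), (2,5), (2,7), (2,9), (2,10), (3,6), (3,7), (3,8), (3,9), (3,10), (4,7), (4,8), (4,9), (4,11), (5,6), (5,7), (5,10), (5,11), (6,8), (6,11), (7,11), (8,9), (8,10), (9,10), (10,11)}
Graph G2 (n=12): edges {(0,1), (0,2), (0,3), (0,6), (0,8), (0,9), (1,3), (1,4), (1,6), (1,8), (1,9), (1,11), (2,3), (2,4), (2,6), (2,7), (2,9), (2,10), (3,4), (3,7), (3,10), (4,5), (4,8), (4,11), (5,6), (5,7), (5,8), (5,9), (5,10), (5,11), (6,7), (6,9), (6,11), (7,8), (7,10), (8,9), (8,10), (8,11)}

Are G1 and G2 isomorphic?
Yes, isomorphic

The graphs are isomorphic.
One valid mapping φ: V(G1) → V(G2): 0→9, 1→7, 2→1, 3→8, 4→6, 5→3, 6→10, 7→0, 8→5, 9→11, 10→4, 11→2

Verify φ preserves adjacency — for each edge of G1, its image is an edge of G2:
  (0,2) → (φ(0),φ(2)) = (1,9) ∈ E(G2) ✓
  (0,3) → (φ(0),φ(3)) = (8,9) ∈ E(G2) ✓
  (0,4) → (φ(0),φ(4)) = (6,9) ∈ E(G2) ✓
  (0,7) → (φ(0),φ(7)) = (0,9) ∈ E(G2) ✓
  (0,8) → (φ(0),φ(8)) = (5,9) ∈ E(G2) ✓
  (0,11) → (φ(0),φ(11)) = (2,9) ∈ E(G2) ✓
  (1,3) → (φ(1),φ(3)) = (7,8) ∈ E(G2) ✓
  (1,4) → (φ(1),φ(4)) = (6,7) ∈ E(G2) ✓
  (1,5) → (φ(1),φ(5)) = (3,7) ∈ E(G2) ✓
  (1,6) → (φ(1),φ(6)) = (7,10) ∈ E(G2) ✓
  (1,8) → (φ(1),φ(8)) = (5,7) ∈ E(G2) ✓
  (1,11) → (φ(1),φ(11)) = (2,7) ∈ E(G2) ✓
  (2,3) → (φ(2),φ(3)) = (1,8) ∈ E(G2) ✓
  (2,4) → (φ(2),φ(4)) = (1,6) ∈ E(G2) ✓
  (2,5) → (φ(2),φ(5)) = (1,3) ∈ E(G2) ✓
  (2,7) → (φ(2),φ(7)) = (0,1) ∈ E(G2) ✓
  (2,9) → (φ(2),φ(9)) = (1,11) ∈ E(G2) ✓
  (2,10) → (φ(2),φ(10)) = (1,4) ∈ E(G2) ✓
  (3,6) → (φ(3),φ(6)) = (8,10) ∈ E(G2) ✓
  (3,7) → (φ(3),φ(7)) = (0,8) ∈ E(G2) ✓
  (3,8) → (φ(3),φ(8)) = (5,8) ∈ E(G2) ✓
  (3,9) → (φ(3),φ(9)) = (8,11) ∈ E(G2) ✓
  (3,10) → (φ(3),φ(10)) = (4,8) ∈ E(G2) ✓
  (4,7) → (φ(4),φ(7)) = (0,6) ∈ E(G2) ✓
  (4,8) → (φ(4),φ(8)) = (5,6) ∈ E(G2) ✓
  (4,9) → (φ(4),φ(9)) = (6,11) ∈ E(G2) ✓
  (4,11) → (φ(4),φ(11)) = (2,6) ∈ E(G2) ✓
  (5,6) → (φ(5),φ(6)) = (3,10) ∈ E(G2) ✓
  (5,7) → (φ(5),φ(7)) = (0,3) ∈ E(G2) ✓
  (5,10) → (φ(5),φ(10)) = (3,4) ∈ E(G2) ✓
  (5,11) → (φ(5),φ(11)) = (2,3) ∈ E(G2) ✓
  (6,8) → (φ(6),φ(8)) = (5,10) ∈ E(G2) ✓
  (6,11) → (φ(6),φ(11)) = (2,10) ∈ E(G2) ✓
  (7,11) → (φ(7),φ(11)) = (0,2) ∈ E(G2) ✓
  (8,9) → (φ(8),φ(9)) = (5,11) ∈ E(G2) ✓
  (8,10) → (φ(8),φ(10)) = (4,5) ∈ E(G2) ✓
  (9,10) → (φ(9),φ(10)) = (4,11) ∈ E(G2) ✓
  (10,11) → (φ(10),φ(11)) = (2,4) ∈ E(G2) ✓
All 38 edges of G1 map to edges of G2, and |E(G1)| = |E(G2)| = 38, so φ is a bijection on edges as well as vertices. Hence G1 ≅ G2.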